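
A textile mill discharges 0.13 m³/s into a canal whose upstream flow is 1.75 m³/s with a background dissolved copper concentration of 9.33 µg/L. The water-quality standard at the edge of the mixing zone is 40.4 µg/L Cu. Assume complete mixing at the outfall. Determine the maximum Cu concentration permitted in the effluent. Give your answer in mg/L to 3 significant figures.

9.33 µg/L = 0.00933 mg/L.
40.4 µg/L = 0.0404 mg/L.
Mass balance: 0.0404·1.88 = 0.13·Cₑ + 1.75·0.00933.
Cₑ = (0.07595 − 0.01633) / 0.13 = 0.4586 mg/L.

0.459 mg/L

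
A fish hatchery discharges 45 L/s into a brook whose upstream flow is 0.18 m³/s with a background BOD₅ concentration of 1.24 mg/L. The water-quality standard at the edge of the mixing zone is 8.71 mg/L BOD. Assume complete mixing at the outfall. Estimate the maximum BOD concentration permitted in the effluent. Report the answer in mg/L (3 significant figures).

38.6 mg/L

45 L/s = 0.045 m³/s.
Mass balance: 8.71·0.225 = 0.045·Cₑ + 0.18·1.24.
Cₑ = (1.96 − 0.2232) / 0.045 = 38.59 mg/L.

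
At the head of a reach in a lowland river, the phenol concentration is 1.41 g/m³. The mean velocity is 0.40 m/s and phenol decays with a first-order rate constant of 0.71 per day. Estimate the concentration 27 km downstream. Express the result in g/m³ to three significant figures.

Travel time t = 27 km / 0.40 m/s = 2.7e+04/0.40 = 6.75e+04 s = 0.7812 d.
First-order decay: C = 1.41·exp(−0.71·0.7812) = 1.41·0.5743 = 0.8097 g/m³.

0.810 g/m³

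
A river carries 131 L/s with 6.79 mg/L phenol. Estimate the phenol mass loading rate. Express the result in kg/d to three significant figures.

76.9 kg/d

131 L/s = 0.131 m³/s.
Mass flux = Q·C = 0.131 m³/s × 6.79 g/m³ = 0.8895 g/s.
= 0.8895 g/s × 86.4 = 76.85 kg/d.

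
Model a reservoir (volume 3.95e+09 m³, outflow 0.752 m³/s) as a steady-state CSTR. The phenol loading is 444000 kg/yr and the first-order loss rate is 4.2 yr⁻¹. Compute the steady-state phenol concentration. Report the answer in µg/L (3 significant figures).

26.7 µg/L

Outflow Q = 0.752 m³/s × 3.156e+07 s/yr = 2.373e+07 m³/yr.
Steady-state CSTR mass balance: W = Q·C + k·V·C, so C = W/(Q + kV).
Q + kV = 2.373e+07 + 4.2·3.95e+09 = 1.661e+10 m³/yr.
C = 444000/1.661e+10 = 2.672e-05 kg/m³ = 0.02672 mg/L = 26.72 µg/L.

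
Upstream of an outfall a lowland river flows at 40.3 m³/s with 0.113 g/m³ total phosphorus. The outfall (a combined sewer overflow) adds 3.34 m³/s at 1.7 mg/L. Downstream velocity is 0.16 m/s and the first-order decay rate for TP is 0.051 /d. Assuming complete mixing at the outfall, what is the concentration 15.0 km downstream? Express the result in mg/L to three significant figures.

After complete mixing, C₀ = (3.34·1.7 + 40.3·0.113) / 43.64 = 0.2345 mg/L.
Travel time t = 1.5e+04 m / 0.16 m/s = 9.375e+04 s = 1.085 d.
C = 0.2345·exp(−0.051·1.085) = 0.2345·0.9462 = 0.2218 mg/L.

0.222 mg/L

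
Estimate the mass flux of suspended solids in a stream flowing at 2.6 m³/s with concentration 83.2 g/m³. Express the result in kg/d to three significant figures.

Mass flux = Q·C = 2.6 m³/s × 83.2 g/m³ = 216.3 g/s.
= 216.3 g/s × 86.4 = 1.869e+04 kg/d.

18700 kg/d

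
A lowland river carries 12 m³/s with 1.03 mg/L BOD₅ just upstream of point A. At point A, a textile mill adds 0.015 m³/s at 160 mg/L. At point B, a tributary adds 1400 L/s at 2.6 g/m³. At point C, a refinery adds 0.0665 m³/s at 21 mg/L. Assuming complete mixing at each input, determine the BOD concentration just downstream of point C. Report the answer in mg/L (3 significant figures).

After input A: C = (12·1.03 + 0.015·160) / 12.02 = 1.228 mg/L.
1400 L/s = 1.4 m³/s.
After input B: C = (12.02·1.228 + 1.4·2.6) / 13.42 = 1.372 mg/L.
After input C: C = (13.42·1.372 + 0.0665·21) / 13.48 = 1.468 mg/L.

1.47 mg/L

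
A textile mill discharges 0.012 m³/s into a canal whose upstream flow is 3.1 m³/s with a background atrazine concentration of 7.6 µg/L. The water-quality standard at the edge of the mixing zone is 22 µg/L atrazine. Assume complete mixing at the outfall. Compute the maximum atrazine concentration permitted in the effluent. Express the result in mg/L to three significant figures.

3.74 mg/L

7.6 µg/L = 0.0076 mg/L.
22 µg/L = 0.022 mg/L.
Mass balance: 0.022·3.112 = 0.012·Cₑ + 3.1·0.0076.
Cₑ = (0.06846 − 0.02356) / 0.012 = 3.742 mg/L.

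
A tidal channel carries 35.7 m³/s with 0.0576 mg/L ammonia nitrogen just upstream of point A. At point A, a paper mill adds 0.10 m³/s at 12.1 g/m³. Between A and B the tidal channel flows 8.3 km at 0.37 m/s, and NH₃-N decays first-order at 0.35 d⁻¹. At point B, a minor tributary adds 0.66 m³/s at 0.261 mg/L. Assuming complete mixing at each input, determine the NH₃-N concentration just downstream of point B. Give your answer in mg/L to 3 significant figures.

After input A: C = (35.7·0.0576 + 0.1·12.1) / 35.8 = 0.09124 mg/L.
Over the 8.3 km reach to input B (t = 2.243e+04 s = 0.2596 d), decay gives C = 0.09124·exp(−0.35·0.2596) = 0.08331 mg/L.
After input B: C = (35.8·0.08331 + 0.66·0.261) / 36.46 = 0.08653 mg/L.

0.0865 mg/L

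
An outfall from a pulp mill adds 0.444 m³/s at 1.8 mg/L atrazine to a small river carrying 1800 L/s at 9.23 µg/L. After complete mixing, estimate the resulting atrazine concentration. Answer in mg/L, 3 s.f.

0.364 mg/L

1800 L/s = 1.8 m³/s.
9.23 µg/L = 0.00923 mg/L.
Flow-weighted mixing gives C = (0.444·1.8 + 1.8·0.00923) / (0.444 + 1.8) = 0.8158/2.244 = 0.3636 mg/L.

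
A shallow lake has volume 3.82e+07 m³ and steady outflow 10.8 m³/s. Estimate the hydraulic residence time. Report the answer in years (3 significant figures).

Q = 10.8 m³/s × 3.156e+07 s/yr = 3.408e+08 m³/yr.
Hydraulic residence time τ = V/Q = 3.82e+07/3.408e+08 = 0.1121 yr.

0.112 yr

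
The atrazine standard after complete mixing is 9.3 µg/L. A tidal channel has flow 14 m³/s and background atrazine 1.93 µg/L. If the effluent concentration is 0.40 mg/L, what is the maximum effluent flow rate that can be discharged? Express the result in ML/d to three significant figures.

22.8 ML/d

1.93 µg/L = 0.00193 mg/L.
9.3 µg/L = 0.0093 mg/L.
Mass balance at complete mixing: C_std·(Q_w + Q_r) = Q_w·C_e + Q_r·C_b.
Rearranging, Q_w = Q_r·(C_std − C_b)/(C_e − C_std) = 14·(0.0093 − 0.00193) / (0.4 − 0.0093) = 0.2641 m³/s.
= 22.82 ML/d.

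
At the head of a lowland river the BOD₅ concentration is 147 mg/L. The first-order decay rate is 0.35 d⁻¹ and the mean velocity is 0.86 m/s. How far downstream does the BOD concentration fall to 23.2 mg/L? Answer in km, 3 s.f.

392 km

From C = C₀·e^(−kt), t = ln(C₀/C)/k = ln(147/23.2)/0.35 = 1.846/0.35 = 5.275 d.
Distance = v·t = 0.86 m/s × 4.558e+05 s = 3.92e+05 m = 392 km.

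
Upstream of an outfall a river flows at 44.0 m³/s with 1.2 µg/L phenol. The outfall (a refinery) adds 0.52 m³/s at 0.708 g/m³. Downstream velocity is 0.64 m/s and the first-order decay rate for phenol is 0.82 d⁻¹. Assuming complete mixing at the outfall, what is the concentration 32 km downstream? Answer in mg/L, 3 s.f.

0.00588 mg/L

1.2 µg/L = 0.0012 mg/L.
After complete mixing, C₀ = (0.52·0.708 + 44·0.0012) / 44.52 = 0.009456 mg/L.
Travel time t = 3.2e+04 m / 0.64 m/s = 5e+04 s = 0.5787 d.
C = 0.009456·exp(−0.82·0.5787) = 0.009456·0.6222 = 0.005883 mg/L.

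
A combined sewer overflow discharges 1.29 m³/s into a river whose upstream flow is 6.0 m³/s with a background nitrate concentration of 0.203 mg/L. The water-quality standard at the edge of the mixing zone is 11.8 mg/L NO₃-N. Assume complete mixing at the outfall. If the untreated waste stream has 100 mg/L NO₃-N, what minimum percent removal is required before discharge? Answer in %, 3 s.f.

Mass balance: 11.8·7.29 = 1.29·Cₑ + 6·0.203.
Cₑ = (86.02 − 1.218) / 1.29 = 65.74 mg/L.
Required removal = 1 − 65.74/100 = 34.26 %.

34.3 %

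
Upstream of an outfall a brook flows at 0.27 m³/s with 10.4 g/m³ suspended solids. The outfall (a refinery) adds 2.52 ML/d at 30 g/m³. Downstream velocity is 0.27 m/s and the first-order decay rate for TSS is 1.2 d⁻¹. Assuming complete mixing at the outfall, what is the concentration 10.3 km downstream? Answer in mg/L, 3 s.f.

7.25 mg/L

2.52 ML/d = 0.02917 m³/s.
After complete mixing, C₀ = (0.02917·30 + 0.27·10.4) / 0.2992 = 12.31 mg/L.
Travel time t = 1.03e+04 m / 0.27 m/s = 3.815e+04 s = 0.4415 d.
C = 12.31·exp(−1.2·0.4415) = 12.31·0.5887 = 7.247 mg/L.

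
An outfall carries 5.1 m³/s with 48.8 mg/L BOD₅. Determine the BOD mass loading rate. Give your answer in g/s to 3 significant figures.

Mass flux = Q·C = 5.1 m³/s × 48.8 g/m³ = 248.9 g/s.

249 g/s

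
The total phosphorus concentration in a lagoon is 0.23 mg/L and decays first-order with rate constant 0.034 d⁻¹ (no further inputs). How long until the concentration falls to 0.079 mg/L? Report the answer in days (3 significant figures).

31.4 d

t = ln(C₀/C)/k = ln(0.23/0.079)/0.034 = 1.069/0.034 = 31.43 d.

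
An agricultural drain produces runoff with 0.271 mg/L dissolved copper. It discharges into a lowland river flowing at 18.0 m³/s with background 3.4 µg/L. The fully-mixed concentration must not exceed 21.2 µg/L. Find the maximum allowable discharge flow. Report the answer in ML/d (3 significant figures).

111 ML/d

3.4 µg/L = 0.0034 mg/L.
21.2 µg/L = 0.0212 mg/L.
Mass balance at complete mixing: C_std·(Q_w + Q_r) = Q_w·C_e + Q_r·C_b.
Rearranging, Q_w = Q_r·(C_std − C_b)/(C_e − C_std) = 18.0·(0.0212 − 0.0034) / (0.271 − 0.0212) = 1.283 m³/s.
= 110.8 ML/d.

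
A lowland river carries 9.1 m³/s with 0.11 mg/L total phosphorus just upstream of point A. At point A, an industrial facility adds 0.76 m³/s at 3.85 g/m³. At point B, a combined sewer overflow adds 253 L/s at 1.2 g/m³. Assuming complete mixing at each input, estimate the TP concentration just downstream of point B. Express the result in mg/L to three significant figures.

After input A: C = (9.1·0.11 + 0.76·3.85) / 9.86 = 0.3983 mg/L.
253 L/s = 0.253 m³/s.
After input B: C = (9.86·0.3983 + 0.253·1.2) / 10.11 = 0.4183 mg/L.

0.418 mg/L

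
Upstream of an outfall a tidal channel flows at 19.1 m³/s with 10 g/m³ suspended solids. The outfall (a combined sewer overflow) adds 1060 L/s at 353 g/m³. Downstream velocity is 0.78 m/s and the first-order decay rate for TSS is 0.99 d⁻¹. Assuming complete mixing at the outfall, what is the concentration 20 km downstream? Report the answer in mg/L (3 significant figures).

20.9 mg/L

1060 L/s = 1.06 m³/s.
After complete mixing, C₀ = (1.06·353 + 19.1·10) / 20.16 = 28.03 mg/L.
Travel time t = 2e+04 m / 0.78 m/s = 2.564e+04 s = 0.2968 d.
C = 28.03·exp(−0.99·0.2968) = 28.03·0.7454 = 20.9 mg/L.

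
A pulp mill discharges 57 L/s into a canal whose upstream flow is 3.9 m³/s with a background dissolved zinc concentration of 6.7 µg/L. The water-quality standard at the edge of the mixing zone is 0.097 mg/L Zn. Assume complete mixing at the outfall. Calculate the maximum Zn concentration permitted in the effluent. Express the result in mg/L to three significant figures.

57 L/s = 0.057 m³/s.
6.7 µg/L = 0.0067 mg/L.
Mass balance: 0.097·3.957 = 0.057·Cₑ + 3.9·0.0067.
Cₑ = (0.3838 − 0.02613) / 0.057 = 6.275 mg/L.

6.28 mg/L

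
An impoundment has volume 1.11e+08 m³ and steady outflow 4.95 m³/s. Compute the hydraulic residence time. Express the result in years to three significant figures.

Q = 4.95 m³/s × 3.156e+07 s/yr = 1.562e+08 m³/yr.
Hydraulic residence time τ = V/Q = 1.11e+08/1.562e+08 = 0.7106 yr.

0.711 yr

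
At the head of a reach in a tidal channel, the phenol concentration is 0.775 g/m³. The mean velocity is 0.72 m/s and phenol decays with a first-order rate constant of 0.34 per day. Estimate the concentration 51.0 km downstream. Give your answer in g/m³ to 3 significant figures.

Travel time t = 51.0 km / 0.72 m/s = 5.1e+04/0.72 = 7.083e+04 s = 0.8198 d.
First-order decay: C = 0.775·exp(−0.34·0.8198) = 0.775·0.7567 = 0.5865 g/m³.

0.586 g/m³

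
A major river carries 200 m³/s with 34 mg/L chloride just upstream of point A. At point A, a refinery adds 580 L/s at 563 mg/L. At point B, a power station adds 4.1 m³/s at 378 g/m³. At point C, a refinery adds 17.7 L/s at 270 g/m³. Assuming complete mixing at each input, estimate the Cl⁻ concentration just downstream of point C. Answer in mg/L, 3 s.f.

42.4 mg/L

580 L/s = 0.58 m³/s.
After input A: C = (200·34 + 0.58·563) / 200.6 = 35.53 mg/L.
After input B: C = (200.6·35.53 + 4.1·378) / 204.7 = 42.39 mg/L.
17.7 L/s = 0.0177 m³/s.
After input C: C = (204.7·42.39 + 0.0177·270) / 204.7 = 42.41 mg/L.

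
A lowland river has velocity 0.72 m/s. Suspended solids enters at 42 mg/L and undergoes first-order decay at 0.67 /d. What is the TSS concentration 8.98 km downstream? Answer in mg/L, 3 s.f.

38.1 mg/L

Travel time t = 8.98 km / 0.72 m/s = 8980/0.72 = 1.247e+04 s = 0.1444 d.
First-order decay: C = 42·exp(−0.67·0.1444) = 42·0.9078 = 38.13 mg/L.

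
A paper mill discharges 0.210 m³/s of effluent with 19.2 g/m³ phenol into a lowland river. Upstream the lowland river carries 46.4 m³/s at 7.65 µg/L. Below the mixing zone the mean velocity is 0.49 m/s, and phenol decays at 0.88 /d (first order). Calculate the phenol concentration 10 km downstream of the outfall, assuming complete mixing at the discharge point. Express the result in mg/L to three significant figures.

0.0765 mg/L

7.65 µg/L = 0.00765 mg/L.
After complete mixing, C₀ = (0.21·19.2 + 46.4·0.00765) / 46.61 = 0.09412 mg/L.
Travel time t = 1e+04 m / 0.49 m/s = 2.041e+04 s = 0.2362 d.
C = 0.09412·exp(−0.88·0.2362) = 0.09412·0.8123 = 0.07646 mg/L.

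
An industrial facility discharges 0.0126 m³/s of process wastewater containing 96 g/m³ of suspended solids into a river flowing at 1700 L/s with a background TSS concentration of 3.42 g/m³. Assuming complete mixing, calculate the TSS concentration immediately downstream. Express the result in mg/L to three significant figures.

1700 L/s = 1.7 m³/s.
Conservation of mass across the mixing zone: C = (0.0126·96 + 1.7·3.42) / (0.0126 + 1.7) = 7.024/1.713 = 4.101 mg/L.

4.10 mg/L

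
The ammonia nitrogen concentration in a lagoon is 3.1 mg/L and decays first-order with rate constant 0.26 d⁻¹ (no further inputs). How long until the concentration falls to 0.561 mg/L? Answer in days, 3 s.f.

6.57 d

t = ln(C₀/C)/k = ln(3.1/0.561)/0.26 = 1.709/0.26 = 6.575 d.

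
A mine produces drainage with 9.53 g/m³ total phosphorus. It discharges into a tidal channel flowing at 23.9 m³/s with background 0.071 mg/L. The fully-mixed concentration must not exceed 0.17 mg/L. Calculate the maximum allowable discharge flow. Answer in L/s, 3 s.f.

Mass balance at complete mixing: C_std·(Q_w + Q_r) = Q_w·C_e + Q_r·C_b.
Rearranging, Q_w = Q_r·(C_std − C_b)/(C_e − C_std) = 23.9·(0.17 − 0.071) / (9.53 − 0.17) = 0.2528 m³/s.
= 252.8 L/s.

253 L/s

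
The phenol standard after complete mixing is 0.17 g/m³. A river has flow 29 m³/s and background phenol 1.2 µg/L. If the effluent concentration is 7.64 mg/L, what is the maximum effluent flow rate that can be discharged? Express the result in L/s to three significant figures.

1.2 µg/L = 0.0012 mg/L.
Mass balance at complete mixing: C_std·(Q_w + Q_r) = Q_w·C_e + Q_r·C_b.
Rearranging, Q_w = Q_r·(C_std − C_b)/(C_e − C_std) = 29·(0.17 − 0.0012) / (7.64 − 0.17) = 0.6553 m³/s.
= 655.3 L/s.

655 L/s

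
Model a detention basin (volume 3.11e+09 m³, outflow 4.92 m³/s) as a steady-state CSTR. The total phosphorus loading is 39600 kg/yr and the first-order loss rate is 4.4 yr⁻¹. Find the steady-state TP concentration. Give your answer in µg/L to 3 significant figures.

2.86 µg/L

Outflow Q = 4.92 m³/s × 3.156e+07 s/yr = 1.553e+08 m³/yr.
Steady-state CSTR mass balance: W = Q·C + k·V·C, so C = W/(Q + kV).
Q + kV = 1.553e+08 + 4.4·3.11e+09 = 1.384e+10 m³/yr.
C = 39600/1.384e+10 = 2.861e-06 kg/m³ = 0.002861 mg/L = 2.861 µg/L.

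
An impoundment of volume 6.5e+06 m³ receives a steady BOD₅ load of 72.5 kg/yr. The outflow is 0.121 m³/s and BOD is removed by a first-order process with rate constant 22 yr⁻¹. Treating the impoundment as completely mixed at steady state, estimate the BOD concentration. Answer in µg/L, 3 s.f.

0.494 µg/L

Outflow Q = 0.121 m³/s × 3.156e+07 s/yr = 3.818e+06 m³/yr.
Steady-state CSTR mass balance: W = Q·C + k·V·C, so C = W/(Q + kV).
Q + kV = 3.818e+06 + 22·6.5e+06 = 1.468e+08 m³/yr.
C = 72.5/1.468e+08 = 4.938e-07 kg/m³ = 0.0004938 mg/L = 0.4938 µg/L.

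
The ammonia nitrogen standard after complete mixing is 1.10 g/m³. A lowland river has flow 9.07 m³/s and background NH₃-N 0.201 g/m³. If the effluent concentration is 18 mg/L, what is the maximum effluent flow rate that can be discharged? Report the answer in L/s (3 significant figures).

Mass balance at complete mixing: C_std·(Q_w + Q_r) = Q_w·C_e + Q_r·C_b.
Rearranging, Q_w = Q_r·(C_std − C_b)/(C_e − C_std) = 9.07·(1.1 − 0.201) / (18 − 1.1) = 0.4825 m³/s.
= 482.5 L/s.

482 L/s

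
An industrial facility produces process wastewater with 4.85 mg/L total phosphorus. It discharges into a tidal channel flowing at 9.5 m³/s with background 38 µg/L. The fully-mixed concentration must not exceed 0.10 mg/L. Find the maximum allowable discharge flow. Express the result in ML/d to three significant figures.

38 µg/L = 0.038 mg/L.
Mass balance at complete mixing: C_std·(Q_w + Q_r) = Q_w·C_e + Q_r·C_b.
Rearranging, Q_w = Q_r·(C_std − C_b)/(C_e − C_std) = 9.5·(0.1 − 0.038) / (4.85 − 0.1) = 0.124 m³/s.
= 10.71 ML/d.

10.7 ML/d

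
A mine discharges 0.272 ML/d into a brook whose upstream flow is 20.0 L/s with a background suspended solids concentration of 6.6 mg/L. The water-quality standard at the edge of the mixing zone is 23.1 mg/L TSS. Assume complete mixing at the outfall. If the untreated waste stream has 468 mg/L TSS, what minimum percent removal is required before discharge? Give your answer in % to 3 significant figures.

72.7 %

0.272 ML/d = 0.003148 m³/s.
20.0 L/s = 0.02 m³/s.
Mass balance: 23.1·0.02315 = 0.003148·Cₑ + 0.02·6.6.
Cₑ = (0.5347 − 0.132) / 0.003148 = 127.9 mg/L.
Required removal = 1 − 127.9/468 = 72.67 %.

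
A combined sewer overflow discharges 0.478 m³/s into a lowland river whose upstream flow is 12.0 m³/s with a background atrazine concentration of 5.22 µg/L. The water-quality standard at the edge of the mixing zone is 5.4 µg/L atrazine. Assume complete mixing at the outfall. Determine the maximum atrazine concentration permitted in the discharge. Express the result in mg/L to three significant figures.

0.00992 mg/L

5.22 µg/L = 0.00522 mg/L.
5.4 µg/L = 0.0054 mg/L.
Mass balance: 0.0054·12.48 = 0.478·Cₑ + 12·0.00522.
Cₑ = (0.06738 − 0.06264) / 0.478 = 0.009919 mg/L.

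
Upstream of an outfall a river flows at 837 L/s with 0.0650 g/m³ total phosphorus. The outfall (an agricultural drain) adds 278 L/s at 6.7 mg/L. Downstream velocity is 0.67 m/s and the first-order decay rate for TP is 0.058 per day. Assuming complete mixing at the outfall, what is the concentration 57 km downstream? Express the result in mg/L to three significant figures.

278 L/s = 0.278 m³/s.
837 L/s = 0.837 m³/s.
After complete mixing, C₀ = (0.278·6.7 + 0.837·0.065) / 1.115 = 1.719 mg/L.
Travel time t = 5.7e+04 m / 0.67 m/s = 8.507e+04 s = 0.9847 d.
C = 1.719·exp(−0.058·0.9847) = 1.719·0.9445 = 1.624 mg/L.

1.62 mg/L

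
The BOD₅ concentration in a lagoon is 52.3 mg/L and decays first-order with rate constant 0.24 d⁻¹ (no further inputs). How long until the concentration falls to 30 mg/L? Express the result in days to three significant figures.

2.32 d

t = ln(C₀/C)/k = ln(52.3/30)/0.24 = 0.5558/0.24 = 2.316 d.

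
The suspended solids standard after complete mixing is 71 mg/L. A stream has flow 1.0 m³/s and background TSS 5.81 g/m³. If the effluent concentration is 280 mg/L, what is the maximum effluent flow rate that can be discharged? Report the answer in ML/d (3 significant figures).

Mass balance at complete mixing: C_std·(Q_w + Q_r) = Q_w·C_e + Q_r·C_b.
Rearranging, Q_w = Q_r·(C_std − C_b)/(C_e − C_std) = 1.0·(71 − 5.81) / (280 − 71) = 0.3119 m³/s.
= 26.95 ML/d.

26.9 ML/d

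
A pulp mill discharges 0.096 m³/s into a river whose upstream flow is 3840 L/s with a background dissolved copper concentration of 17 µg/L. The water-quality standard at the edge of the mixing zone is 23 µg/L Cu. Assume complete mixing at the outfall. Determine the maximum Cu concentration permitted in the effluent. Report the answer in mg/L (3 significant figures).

0.263 mg/L

3840 L/s = 3.84 m³/s.
17 µg/L = 0.017 mg/L.
23 µg/L = 0.023 mg/L.
Mass balance: 0.023·3.936 = 0.096·Cₑ + 3.84·0.017.
Cₑ = (0.09053 − 0.06528) / 0.096 = 0.263 mg/L.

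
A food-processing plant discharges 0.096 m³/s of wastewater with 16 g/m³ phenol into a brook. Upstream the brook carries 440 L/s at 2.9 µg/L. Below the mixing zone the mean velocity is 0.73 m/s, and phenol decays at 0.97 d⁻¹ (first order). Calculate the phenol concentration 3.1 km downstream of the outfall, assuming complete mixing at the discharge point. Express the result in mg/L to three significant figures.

440 L/s = 0.44 m³/s.
2.9 µg/L = 0.0029 mg/L.
After complete mixing, C₀ = (0.096·16 + 0.44·0.0029) / 0.536 = 2.868 mg/L.
Travel time t = 3100 m / 0.73 m/s = 4247 s = 0.04915 d.
C = 2.868·exp(−0.97·0.04915) = 2.868·0.9534 = 2.735 mg/L.

2.73 mg/L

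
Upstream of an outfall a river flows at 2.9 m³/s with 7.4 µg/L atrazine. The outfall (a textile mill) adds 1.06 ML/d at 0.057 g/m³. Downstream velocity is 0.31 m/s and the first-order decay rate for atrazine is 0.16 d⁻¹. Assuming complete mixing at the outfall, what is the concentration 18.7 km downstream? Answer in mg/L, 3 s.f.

1.06 ML/d = 0.01227 m³/s.
7.4 µg/L = 0.0074 mg/L.
After complete mixing, C₀ = (0.01227·0.057 + 2.9·0.0074) / 2.912 = 0.007609 mg/L.
Travel time t = 1.87e+04 m / 0.31 m/s = 6.032e+04 s = 0.6982 d.
C = 0.007609·exp(−0.16·0.6982) = 0.007609·0.8943 = 0.006805 mg/L.

0.00680 mg/L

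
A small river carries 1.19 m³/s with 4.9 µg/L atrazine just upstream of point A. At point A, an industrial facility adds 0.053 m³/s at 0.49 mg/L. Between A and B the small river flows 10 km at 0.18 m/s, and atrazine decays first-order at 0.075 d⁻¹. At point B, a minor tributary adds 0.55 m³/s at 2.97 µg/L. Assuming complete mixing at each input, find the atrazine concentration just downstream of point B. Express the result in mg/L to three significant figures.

4.9 µg/L = 0.0049 mg/L.
After input A: C = (1.19·0.0049 + 0.053·0.49) / 1.243 = 0.02558 mg/L.
Over the 10 km reach to input B (t = 5.556e+04 s = 0.643 d), decay gives C = 0.02558·exp(−0.075·0.643) = 0.02438 mg/L.
2.97 µg/L = 0.00297 mg/L.
After input B: C = (1.243·0.02438 + 0.55·0.00297) / 1.793 = 0.01781 mg/L.

0.0178 mg/L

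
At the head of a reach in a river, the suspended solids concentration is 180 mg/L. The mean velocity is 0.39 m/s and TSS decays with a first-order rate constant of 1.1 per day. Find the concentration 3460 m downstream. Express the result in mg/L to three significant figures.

Travel time t = 3460 m / 0.39 m/s = 3460/0.39 = 8872 s = 0.1027 d.
First-order decay: C = 180·exp(−1.1·0.1027) = 180·0.8932 = 160.8 mg/L.

161 mg/L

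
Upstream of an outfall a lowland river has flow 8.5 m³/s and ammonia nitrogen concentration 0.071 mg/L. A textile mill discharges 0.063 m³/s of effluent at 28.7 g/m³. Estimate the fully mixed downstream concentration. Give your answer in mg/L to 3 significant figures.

By mass balance at complete mixing, C = (0.063·28.7 + 8.5·0.071) / (0.063 + 8.5) = 2.412/8.563 = 0.2816 mg/L.

0.282 mg/L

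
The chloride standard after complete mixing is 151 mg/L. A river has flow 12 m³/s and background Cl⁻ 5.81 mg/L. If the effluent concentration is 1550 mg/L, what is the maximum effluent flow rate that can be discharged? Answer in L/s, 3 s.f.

Mass balance at complete mixing: C_std·(Q_w + Q_r) = Q_w·C_e + Q_r·C_b.
Rearranging, Q_w = Q_r·(C_std − C_b)/(C_e − C_std) = 12·(151 − 5.81) / (1550 − 151) = 1.245 m³/s.
= 1245 L/s.

1250 L/s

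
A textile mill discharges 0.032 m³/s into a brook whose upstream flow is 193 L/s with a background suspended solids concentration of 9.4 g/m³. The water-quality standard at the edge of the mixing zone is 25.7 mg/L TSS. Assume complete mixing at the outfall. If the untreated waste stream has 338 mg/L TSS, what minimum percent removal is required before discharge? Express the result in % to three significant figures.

193 L/s = 0.193 m³/s.
Mass balance: 25.7·0.225 = 0.032·Cₑ + 0.193·9.4.
Cₑ = (5.782 − 1.814) / 0.032 = 124 mg/L.
Required removal = 1 − 124/338 = 63.31 %.

63.3 %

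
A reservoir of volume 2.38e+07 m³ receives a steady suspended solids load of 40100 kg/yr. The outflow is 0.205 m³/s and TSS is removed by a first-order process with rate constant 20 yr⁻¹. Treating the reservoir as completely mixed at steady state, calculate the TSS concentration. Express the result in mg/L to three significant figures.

Outflow Q = 0.205 m³/s × 3.156e+07 s/yr = 6.469e+06 m³/yr.
Steady-state CSTR mass balance: W = Q·C + k·V·C, so C = W/(Q + kV).
Q + kV = 6.469e+06 + 20·2.38e+07 = 4.825e+08 m³/yr.
C = 40100/4.825e+08 = 8.311e-05 kg/m³ = 0.08311 mg/L.

0.0831 mg/L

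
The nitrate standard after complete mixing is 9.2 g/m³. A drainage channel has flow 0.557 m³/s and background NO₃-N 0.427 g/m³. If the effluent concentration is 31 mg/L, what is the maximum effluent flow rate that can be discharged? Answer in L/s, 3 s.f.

Mass balance at complete mixing: C_std·(Q_w + Q_r) = Q_w·C_e + Q_r·C_b.
Rearranging, Q_w = Q_r·(C_std − C_b)/(C_e − C_std) = 0.557·(9.2 − 0.427) / (31 − 9.2) = 0.2242 m³/s.
= 224.2 L/s.

224 L/s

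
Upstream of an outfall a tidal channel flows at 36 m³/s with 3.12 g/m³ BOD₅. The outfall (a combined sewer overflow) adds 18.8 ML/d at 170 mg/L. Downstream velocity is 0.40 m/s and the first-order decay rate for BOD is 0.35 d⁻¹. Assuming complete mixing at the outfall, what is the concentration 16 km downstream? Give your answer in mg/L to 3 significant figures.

3.51 mg/L

18.8 ML/d = 0.2176 m³/s.
After complete mixing, C₀ = (0.2176·170 + 36·3.12) / 36.22 = 4.123 mg/L.
Travel time t = 1.6e+04 m / 0.40 m/s = 4e+04 s = 0.463 d.
C = 4.123·exp(−0.35·0.463) = 4.123·0.8504 = 3.506 mg/L.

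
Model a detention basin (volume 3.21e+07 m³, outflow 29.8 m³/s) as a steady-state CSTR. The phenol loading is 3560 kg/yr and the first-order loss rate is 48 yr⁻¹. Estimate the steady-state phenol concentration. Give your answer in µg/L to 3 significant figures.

Outflow Q = 29.8 m³/s × 3.156e+07 s/yr = 9.404e+08 m³/yr.
Steady-state CSTR mass balance: W = Q·C + k·V·C, so C = W/(Q + kV).
Q + kV = 9.404e+08 + 48·3.21e+07 = 2.481e+09 m³/yr.
C = 3560/2.481e+09 = 1.435e-06 kg/m³ = 0.001435 mg/L = 1.435 µg/L.

1.43 µg/L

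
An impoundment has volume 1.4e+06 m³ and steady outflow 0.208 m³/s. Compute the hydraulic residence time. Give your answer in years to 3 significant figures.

Q = 0.208 m³/s × 3.156e+07 s/yr = 6.564e+06 m³/yr.
Hydraulic residence time τ = V/Q = 1.4e+06/6.564e+06 = 0.2133 yr.

0.213 yr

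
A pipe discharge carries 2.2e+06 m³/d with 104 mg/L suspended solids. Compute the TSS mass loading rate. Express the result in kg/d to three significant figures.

2.2e+06 m³/d = 25.46 m³/s.
Mass flux = Q·C = 25.46 m³/s × 104 g/m³ = 2648 g/s.
= 2648 g/s × 86.4 = 2.288e+05 kg/d.

229000 kg/d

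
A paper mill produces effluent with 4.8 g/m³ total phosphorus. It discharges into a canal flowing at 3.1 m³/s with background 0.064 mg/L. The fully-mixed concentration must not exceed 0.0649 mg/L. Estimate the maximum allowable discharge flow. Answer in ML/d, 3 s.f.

Mass balance at complete mixing: C_std·(Q_w + Q_r) = Q_w·C_e + Q_r·C_b.
Rearranging, Q_w = Q_r·(C_std − C_b)/(C_e − C_std) = 3.1·(0.0649 − 0.064) / (4.8 − 0.0649) = 0.0005892 m³/s.
= 0.05091 ML/d.

0.0509 ML/d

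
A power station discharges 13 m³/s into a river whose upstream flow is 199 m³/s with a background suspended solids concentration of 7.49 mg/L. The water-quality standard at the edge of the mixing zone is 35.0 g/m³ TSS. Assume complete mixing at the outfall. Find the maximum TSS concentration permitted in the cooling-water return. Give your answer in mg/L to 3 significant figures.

456 mg/L

Mass balance: 35·212 = 13·Cₑ + 199·7.49.
Cₑ = (7420 − 1491) / 13 = 456.1 mg/L.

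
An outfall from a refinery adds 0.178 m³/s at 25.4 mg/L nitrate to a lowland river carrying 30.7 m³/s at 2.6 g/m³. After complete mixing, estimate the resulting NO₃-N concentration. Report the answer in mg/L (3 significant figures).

2.73 mg/L

Conservation of mass across the mixing zone: C = (0.178·25.4 + 30.7·2.6) / (0.178 + 30.7) = 84.34/30.88 = 2.731 mg/L.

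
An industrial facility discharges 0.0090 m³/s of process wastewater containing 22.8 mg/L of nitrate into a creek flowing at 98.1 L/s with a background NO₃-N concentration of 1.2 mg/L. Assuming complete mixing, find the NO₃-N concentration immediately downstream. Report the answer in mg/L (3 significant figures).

98.1 L/s = 0.0981 m³/s.
Flow-weighted mixing gives C = (0.009·22.8 + 0.0981·1.2) / (0.009 + 0.0981) = 0.3229/0.1071 = 3.015 mg/L.

3.02 mg/L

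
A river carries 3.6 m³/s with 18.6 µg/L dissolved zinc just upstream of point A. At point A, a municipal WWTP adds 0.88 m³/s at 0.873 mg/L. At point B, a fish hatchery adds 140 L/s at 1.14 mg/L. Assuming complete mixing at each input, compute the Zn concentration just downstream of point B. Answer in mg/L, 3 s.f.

0.215 mg/L

18.6 µg/L = 0.0186 mg/L.
After input A: C = (3.6·0.0186 + 0.88·0.873) / 4.48 = 0.1864 mg/L.
140 L/s = 0.14 m³/s.
After input B: C = (4.48·0.1864 + 0.14·1.14) / 4.62 = 0.2153 mg/L.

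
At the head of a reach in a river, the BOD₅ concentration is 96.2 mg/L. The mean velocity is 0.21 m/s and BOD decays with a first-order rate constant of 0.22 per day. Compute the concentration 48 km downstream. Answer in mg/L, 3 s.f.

53.8 mg/L

Travel time t = 48 km / 0.21 m/s = 4.8e+04/0.21 = 2.286e+05 s = 2.646 d.
First-order decay: C = 96.2·exp(−0.22·2.646) = 96.2·0.5588 = 53.75 mg/L.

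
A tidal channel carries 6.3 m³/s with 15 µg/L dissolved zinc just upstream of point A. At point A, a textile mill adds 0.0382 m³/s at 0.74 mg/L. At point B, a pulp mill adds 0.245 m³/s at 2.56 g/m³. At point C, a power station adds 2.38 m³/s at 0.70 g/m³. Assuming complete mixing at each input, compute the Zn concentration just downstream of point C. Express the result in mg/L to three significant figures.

15 µg/L = 0.015 mg/L.
After input A: C = (6.3·0.015 + 0.0382·0.74) / 6.338 = 0.01937 mg/L.
After input B: C = (6.338·0.01937 + 0.245·2.56) / 6.583 = 0.1139 mg/L.
After input C: C = (6.583·0.1139 + 2.38·0.7) / 8.963 = 0.2695 mg/L.

0.270 mg/L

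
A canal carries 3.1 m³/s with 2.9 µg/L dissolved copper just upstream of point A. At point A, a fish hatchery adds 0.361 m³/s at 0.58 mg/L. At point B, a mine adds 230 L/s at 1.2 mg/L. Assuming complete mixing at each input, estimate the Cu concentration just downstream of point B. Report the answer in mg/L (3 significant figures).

0.134 mg/L

2.9 µg/L = 0.0029 mg/L.
After input A: C = (3.1·0.0029 + 0.361·0.58) / 3.461 = 0.06309 mg/L.
230 L/s = 0.23 m³/s.
After input B: C = (3.461·0.06309 + 0.23·1.2) / 3.691 = 0.1339 mg/L.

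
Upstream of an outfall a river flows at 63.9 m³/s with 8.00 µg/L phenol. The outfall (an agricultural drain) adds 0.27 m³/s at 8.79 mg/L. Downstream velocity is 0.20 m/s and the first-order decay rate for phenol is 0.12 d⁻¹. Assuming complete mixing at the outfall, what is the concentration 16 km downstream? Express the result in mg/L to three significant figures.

8.00 µg/L = 0.008 mg/L.
After complete mixing, C₀ = (0.27·8.79 + 63.9·0.008) / 64.17 = 0.04495 mg/L.
Travel time t = 1.6e+04 m / 0.20 m/s = 8e+04 s = 0.9259 d.
C = 0.04495·exp(−0.12·0.9259) = 0.04495·0.8948 = 0.04022 mg/L.

0.0402 mg/L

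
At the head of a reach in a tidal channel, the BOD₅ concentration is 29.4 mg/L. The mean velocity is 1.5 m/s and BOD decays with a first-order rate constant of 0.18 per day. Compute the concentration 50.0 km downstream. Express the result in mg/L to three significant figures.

Travel time t = 50.0 km / 1.5 m/s = 5e+04/1.5 = 3.333e+04 s = 0.3858 d.
First-order decay: C = 29.4·exp(−0.18·0.3858) = 29.4·0.9329 = 27.43 mg/L.

27.4 mg/L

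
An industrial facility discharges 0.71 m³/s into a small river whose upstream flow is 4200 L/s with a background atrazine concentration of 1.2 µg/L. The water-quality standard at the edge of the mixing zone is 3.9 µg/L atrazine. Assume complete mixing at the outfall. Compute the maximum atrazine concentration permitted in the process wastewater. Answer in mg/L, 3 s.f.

0.0199 mg/L

4200 L/s = 4.2 m³/s.
1.2 µg/L = 0.0012 mg/L.
3.9 µg/L = 0.0039 mg/L.
Mass balance: 0.0039·4.91 = 0.71·Cₑ + 4.2·0.0012.
Cₑ = (0.01915 − 0.00504) / 0.71 = 0.01987 mg/L.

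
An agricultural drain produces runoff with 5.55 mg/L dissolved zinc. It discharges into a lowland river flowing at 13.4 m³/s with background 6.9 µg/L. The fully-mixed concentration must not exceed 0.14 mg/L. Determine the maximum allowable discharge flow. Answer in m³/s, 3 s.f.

6.9 µg/L = 0.0069 mg/L.
Mass balance at complete mixing: C_std·(Q_w + Q_r) = Q_w·C_e + Q_r·C_b.
Rearranging, Q_w = Q_r·(C_std − C_b)/(C_e − C_std) = 13.4·(0.14 − 0.0069) / (5.55 − 0.14) = 0.3297 m³/s.

0.330 m³/s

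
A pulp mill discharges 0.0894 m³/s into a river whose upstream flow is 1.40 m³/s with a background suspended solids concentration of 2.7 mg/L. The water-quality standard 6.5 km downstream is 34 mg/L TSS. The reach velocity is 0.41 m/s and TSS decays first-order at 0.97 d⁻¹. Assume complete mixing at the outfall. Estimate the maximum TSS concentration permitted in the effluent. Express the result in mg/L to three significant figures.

635 mg/L

Travel time to the compliance point: t = 6500/0.41 = 1.585e+04 s = 0.1835 d; decay factor exp(−0.97·0.1835) = 0.837.
So the concentration just after mixing may be at most 34/0.837 = 40.62 mg/L.
Mass balance: 40.62·1.489 = 0.0894·Cₑ + 1.4·2.7.
Cₑ = (60.5 − 3.78) / 0.0894 = 634.5 mg/L.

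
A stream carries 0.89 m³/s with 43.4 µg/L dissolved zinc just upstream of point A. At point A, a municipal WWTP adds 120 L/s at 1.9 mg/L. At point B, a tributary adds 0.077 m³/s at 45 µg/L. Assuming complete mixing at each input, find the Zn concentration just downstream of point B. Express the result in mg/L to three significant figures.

0.248 mg/L

43.4 µg/L = 0.0434 mg/L.
120 L/s = 0.12 m³/s.
After input A: C = (0.89·0.0434 + 0.12·1.9) / 1.01 = 0.264 mg/L.
45 µg/L = 0.045 mg/L.
After input B: C = (1.01·0.264 + 0.077·0.045) / 1.087 = 0.2485 mg/L.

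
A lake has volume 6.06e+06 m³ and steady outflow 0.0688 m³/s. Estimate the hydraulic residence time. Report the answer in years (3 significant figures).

Q = 0.0688 m³/s × 3.156e+07 s/yr = 2.171e+06 m³/yr.
Hydraulic residence time τ = V/Q = 6.06e+06/2.171e+06 = 2.791 yr.

2.79 yr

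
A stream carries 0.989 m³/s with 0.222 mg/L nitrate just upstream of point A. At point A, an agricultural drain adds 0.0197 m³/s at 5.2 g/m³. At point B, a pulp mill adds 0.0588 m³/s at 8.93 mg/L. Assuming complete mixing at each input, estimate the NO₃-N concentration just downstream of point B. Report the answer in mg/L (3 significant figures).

0.794 mg/L

After input A: C = (0.989·0.222 + 0.0197·5.2) / 1.009 = 0.3192 mg/L.
After input B: C = (1.009·0.3192 + 0.0588·8.93) / 1.067 = 0.7935 mg/L.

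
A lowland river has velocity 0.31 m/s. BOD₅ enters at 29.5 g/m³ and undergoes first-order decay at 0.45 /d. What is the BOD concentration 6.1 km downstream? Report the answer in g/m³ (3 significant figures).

Travel time t = 6.1 km / 0.31 m/s = 6100/0.31 = 1.968e+04 s = 0.2277 d.
First-order decay: C = 29.5·exp(−0.45·0.2277) = 29.5·0.9026 = 26.63 g/m³.

26.6 g/m³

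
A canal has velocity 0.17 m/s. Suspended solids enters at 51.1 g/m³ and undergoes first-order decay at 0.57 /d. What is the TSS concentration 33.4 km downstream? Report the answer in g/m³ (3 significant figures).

Travel time t = 33.4 km / 0.17 m/s = 3.34e+04/0.17 = 1.965e+05 s = 2.274 d.
First-order decay: C = 51.1·exp(−0.57·2.274) = 51.1·0.2736 = 13.98 g/m³.

14.0 g/m³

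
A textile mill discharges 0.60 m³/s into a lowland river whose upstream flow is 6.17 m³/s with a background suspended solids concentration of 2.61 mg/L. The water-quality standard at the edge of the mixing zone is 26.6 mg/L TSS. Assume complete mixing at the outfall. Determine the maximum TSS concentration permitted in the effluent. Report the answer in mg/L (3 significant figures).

Mass balance: 26.6·6.77 = 0.6·Cₑ + 6.17·2.61.
Cₑ = (180.1 − 16.1) / 0.6 = 273.3 mg/L.

273 mg/L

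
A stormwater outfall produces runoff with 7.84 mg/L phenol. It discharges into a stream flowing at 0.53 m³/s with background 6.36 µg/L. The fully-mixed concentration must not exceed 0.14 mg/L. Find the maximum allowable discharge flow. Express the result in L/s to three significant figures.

9.20 L/s

6.36 µg/L = 0.00636 mg/L.
Mass balance at complete mixing: C_std·(Q_w + Q_r) = Q_w·C_e + Q_r·C_b.
Rearranging, Q_w = Q_r·(C_std − C_b)/(C_e − C_std) = 0.53·(0.14 − 0.00636) / (7.84 − 0.14) = 0.009199 m³/s.
= 9.199 L/s.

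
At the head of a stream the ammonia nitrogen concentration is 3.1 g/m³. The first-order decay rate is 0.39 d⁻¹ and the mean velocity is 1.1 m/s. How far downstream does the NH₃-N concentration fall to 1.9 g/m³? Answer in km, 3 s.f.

119 km

From C = C₀·e^(−kt), t = ln(C₀/C)/k = ln(3.1/1.9)/0.39 = 0.4895/0.39 = 1.255 d.
Distance = v·t = 1.1 m/s × 1.085e+05 s = 1.193e+05 m = 119.3 km.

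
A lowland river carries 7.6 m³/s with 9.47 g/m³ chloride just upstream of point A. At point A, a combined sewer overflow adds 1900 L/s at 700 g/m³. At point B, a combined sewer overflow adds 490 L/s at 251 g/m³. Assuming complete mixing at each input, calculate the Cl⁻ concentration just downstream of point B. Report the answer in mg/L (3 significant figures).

153 mg/L

1900 L/s = 1.9 m³/s.
After input A: C = (7.6·9.47 + 1.9·700) / 9.5 = 147.6 mg/L.
490 L/s = 0.49 m³/s.
After input B: C = (9.5·147.6 + 0.49·251) / 9.99 = 152.6 mg/L.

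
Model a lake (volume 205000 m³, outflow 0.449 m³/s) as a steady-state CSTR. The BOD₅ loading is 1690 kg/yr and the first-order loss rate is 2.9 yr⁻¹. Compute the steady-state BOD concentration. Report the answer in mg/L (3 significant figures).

Outflow Q = 0.449 m³/s × 3.156e+07 s/yr = 1.417e+07 m³/yr.
Steady-state CSTR mass balance: W = Q·C + k·V·C, so C = W/(Q + kV).
Q + kV = 1.417e+07 + 2.9·205000 = 1.476e+07 m³/yr.
C = 1690/1.476e+07 = 0.0001145 kg/m³ = 0.1145 mg/L.

0.114 mg/L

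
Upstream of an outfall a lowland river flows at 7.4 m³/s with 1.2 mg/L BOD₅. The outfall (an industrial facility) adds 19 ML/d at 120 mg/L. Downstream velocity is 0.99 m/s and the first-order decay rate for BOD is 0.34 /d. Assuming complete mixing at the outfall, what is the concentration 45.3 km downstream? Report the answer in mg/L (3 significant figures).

3.87 mg/L

19 ML/d = 0.2199 m³/s.
After complete mixing, C₀ = (0.2199·120 + 7.4·1.2) / 7.62 = 4.629 mg/L.
Travel time t = 4.53e+04 m / 0.99 m/s = 4.576e+04 s = 0.5296 d.
C = 4.629·exp(−0.34·0.5296) = 4.629·0.8352 = 3.866 mg/L.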